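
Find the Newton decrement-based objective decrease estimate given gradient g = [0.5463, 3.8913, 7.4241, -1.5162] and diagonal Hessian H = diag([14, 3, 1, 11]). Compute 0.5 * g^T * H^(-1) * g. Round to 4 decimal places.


Step 1: H is diagonal, so H^(-1) * g = [0.039, 1.2971, 7.4241, -0.1378].
Step 2: g^T H^(-1) g = sum_i g_i^2 / H_ii
  = (0.5463)^2/14 + (3.8913)^2/3 + (7.4241)^2/1 + (-1.5162)^2/11
  = 0.0213 + 5.0474 + 55.1173 + 0.209 = 60.395
Step 3: Objective decrease = 0.5 * g^T H^(-1) g = 30.1975


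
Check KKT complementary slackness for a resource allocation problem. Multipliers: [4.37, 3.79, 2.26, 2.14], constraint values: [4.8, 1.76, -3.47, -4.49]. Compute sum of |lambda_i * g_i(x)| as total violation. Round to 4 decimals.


KKT complementary slackness check:
lambda_1 * g_1 = 4.37 * 4.8 = 20.976
lambda_2 * g_2 = 3.79 * 1.76 = 6.6704
lambda_3 * g_3 = 2.26 * -3.47 = -7.8422
lambda_4 * g_4 = 2.14 * -4.49 = -9.6086
Total violation = 20.976 + 6.6704 + 7.8422 + 9.6086 = 45.0972


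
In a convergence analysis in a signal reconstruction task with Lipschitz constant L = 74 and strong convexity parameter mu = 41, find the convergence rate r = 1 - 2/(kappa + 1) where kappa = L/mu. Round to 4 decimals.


Step 1: Compute the condition number.
kappa = L/mu = 74/41 = 1.8049
Step 2: Compute the convergence rate.
r = 1 - 2/(kappa + 1) = 1 - 2*mu/(L + mu) = (L - mu)/(L + mu) = 33/115 = 0.287


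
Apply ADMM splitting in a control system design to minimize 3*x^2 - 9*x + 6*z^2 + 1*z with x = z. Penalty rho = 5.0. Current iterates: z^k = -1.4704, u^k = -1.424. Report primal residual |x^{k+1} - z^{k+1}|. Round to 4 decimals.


ADMM iteration with rho = 5.0, z^k = -1.4704, u^k = -1.424
Step 1: x-update.
Minimize 3*x^2 - 9*x + (5.0/2)*(x + 1.4704 - 1.424)^2
FOC: (2*3 + 5.0)*x = 9 + 5.0*(-1.4704 + 1.424)
x^{k+1} = 0.7971
Step 2: z-update.
Minimize 6*z^2 + 1*z + (5.0/2)*(0.7971 - z - 1.424)^2
FOC: (2*6 + 5.0)*z = -1 + 5.0*(0.7971 - 1.424)
z^{k+1} = -0.2432
Step 3: u-update.
u^{k+1} = -1.424 + 0.7971 + 0.2432 = -0.3837
Step 4: Primal residual = |0.7971 + 0.2432| = 1.0403


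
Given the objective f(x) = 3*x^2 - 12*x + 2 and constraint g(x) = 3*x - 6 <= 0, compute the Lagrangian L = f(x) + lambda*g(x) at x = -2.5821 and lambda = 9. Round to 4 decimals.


Step 1: Evaluate f(x).
f(-2.5821) = 3*(-2.5821)^2 - 12*(-2.5821) + 2 = 52.9869
Step 2: Evaluate g(x).
g(-2.5821) = 3*-2.5821 - 6 = -13.7463
Step 3: Compute Lagrangian.
L = 52.9869 + 9*-13.7463 = -70.7298


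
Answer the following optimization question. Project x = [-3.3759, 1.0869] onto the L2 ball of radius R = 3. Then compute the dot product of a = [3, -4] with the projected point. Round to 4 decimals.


Step 1: Compute ||x|| (intermediates to 6 decimals).
||x|| = sqrt((-3.3759)^2 + 1.0869^2) = 3.546555
Step 2: Project.
Since ||x|| > R, scale = R/||x|| = 3/3.546555 = 0.845891, proj(x) = scale * x
proj(x) = [-2.855643, 0.919399]
Step 3: Dot product.
a^T * proj(x) = 3*(-2.855643) - 4*0.919399 = -12.2445


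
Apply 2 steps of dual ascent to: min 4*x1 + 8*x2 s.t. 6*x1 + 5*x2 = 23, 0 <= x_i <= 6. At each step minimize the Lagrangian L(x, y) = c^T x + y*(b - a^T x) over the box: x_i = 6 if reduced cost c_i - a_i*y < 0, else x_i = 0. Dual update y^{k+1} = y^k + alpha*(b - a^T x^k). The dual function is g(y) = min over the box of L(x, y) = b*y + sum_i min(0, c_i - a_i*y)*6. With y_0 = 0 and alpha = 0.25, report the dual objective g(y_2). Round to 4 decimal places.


Dual ascent for LP: min 4*x1 + 8*x2, 6*x1 + 5*x2 = 23, 0 <= x_i <= 6
Step 1: y^k = 0.0, reduced costs: (4.0, 8.0)
  x^k = (0.0, 0.0), subgradient = b - a^T x = 23.0
  y^{k+1} = 0.0 + 0.25*23.0 = 5.75
Step 2: y^k = 5.75, reduced costs: (-30.5, -20.75)
  x^k = (6.0, 6.0), subgradient = b - a^T x = -43.0
  y^{k+1} = 5.75 + 0.25*-43.0 = -5.0
Dual objective at y_2 = -5.0: reduced costs (34.0, 33.0), box minimizer x = (0.0, 0.0)
g(y_2) = b*y + (c1 - a1*y)*x1 + (c2 - a2*y)*x2 = 23*(-5.0) + 34.0*0.0 + 33.0*0.0 = -115.0 + 0.0 + 0.0 = -115.0


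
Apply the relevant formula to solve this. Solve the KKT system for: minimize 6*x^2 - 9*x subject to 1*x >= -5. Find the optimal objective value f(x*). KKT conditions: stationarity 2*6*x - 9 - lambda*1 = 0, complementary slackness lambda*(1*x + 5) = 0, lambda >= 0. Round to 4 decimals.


Step 1: Try lambda = 0 (constraint inactive).
Stationarity: 2*6*x - 9 = 0
x* = 9/(2*6) = 0.75
Check constraint: 1*0.75 = 0.75 >= -5 -- satisfied.
Step 2: Compute optimal value.
f(x*) = 6*0.75^2 - 9*0.75 = -3.375


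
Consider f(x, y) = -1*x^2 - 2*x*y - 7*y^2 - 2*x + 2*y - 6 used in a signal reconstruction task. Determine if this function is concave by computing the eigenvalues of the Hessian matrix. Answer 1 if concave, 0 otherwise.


The Hessian of f(x,y) = -1*x^2 - 2*x*y - 7*y^2 - 2*x + 2*y - 6 is:
H = [[-2, -2], [-2, -14]]
Trace = -2 - 14 = -16
Determinant = -2*-14 - (-2)^2 = 24
Discriminant = (-16)^2 - 4*24 = 160.0
Eigenvalues: lambda_1 = -14.3246, lambda_2 = -1.6754
The function is concave.

1


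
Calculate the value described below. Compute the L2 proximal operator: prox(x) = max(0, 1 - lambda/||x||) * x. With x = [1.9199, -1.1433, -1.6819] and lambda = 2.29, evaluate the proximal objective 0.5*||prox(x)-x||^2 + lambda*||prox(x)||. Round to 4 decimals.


Step 1: Compute ||x||.
||x|| = 2.7968
Step 2: Compute scaling factor.
scale = max(0, 1 - 2.29/2.7968) = 0.1812
Step 3: prox(x) = [0.3479, -0.2072, -0.3048]
||prox(x)|| = 0.5068
Step 4: Proximal objective.
0.5*||prox-x||^2 = 2.6221
lambda*||prox|| = 1.1606
Total = 3.7826


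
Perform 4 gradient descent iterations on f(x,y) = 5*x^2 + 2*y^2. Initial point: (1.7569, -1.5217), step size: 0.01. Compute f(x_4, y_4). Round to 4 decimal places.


Gradient descent on f(x,y) = 5*x^2 + 2*y^2.
Starting point: (1.7569, -1.5217), alpha = 0.01
Step 1: grad_x = 2*5*1.7569 = 17.569, grad_y = 2*2*-1.5217 = -6.0868
  x_1 = 1.7569 - 0.01*17.569 = 1.5812
  y_1 = -1.5217 - 0.01*-6.0868 = -1.4608
Step 2: grad_x = 2*5*1.5812 = 15.8121, grad_y = 2*2*-1.4608 = -5.8433
  x_2 = 1.5812 - 0.01*15.8121 = 1.4231
  y_2 = -1.4608 - 0.01*-5.8433 = -1.4024
Step 3: grad_x = 2*5*1.4231 = 14.2309, grad_y = 2*2*-1.4024 = -5.6096
  x_3 = 1.4231 - 0.01*14.2309 = 1.2808
  y_3 = -1.4024 - 0.01*-5.6096 = -1.3463
Step 4: grad_x = 2*5*1.2808 = 12.8078, grad_y = 2*2*-1.3463 = -5.3852
  x_4 = 1.2808 - 0.01*12.8078 = 1.1527
  y_4 = -1.3463 - 0.01*-5.3852 = -1.2925
f(1.1527, -1.2925) = 5*1.1527^2 + 2*(-1.2925)^2 = 9.9845


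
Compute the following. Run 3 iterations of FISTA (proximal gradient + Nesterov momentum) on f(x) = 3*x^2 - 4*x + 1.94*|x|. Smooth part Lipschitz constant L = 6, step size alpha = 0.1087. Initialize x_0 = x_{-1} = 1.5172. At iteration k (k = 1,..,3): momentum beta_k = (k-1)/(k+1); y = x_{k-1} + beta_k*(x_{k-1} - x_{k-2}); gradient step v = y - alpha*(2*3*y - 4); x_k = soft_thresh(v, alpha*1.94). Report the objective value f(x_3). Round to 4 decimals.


FISTA on f(x) = 3*x^2 - 4*x + 1.94*|x|
L = 6, alpha = 0.1087
Iteration 1: beta = 0.0, y = 1.5172 + 0.0*(1.5172 - 1.5172) = 1.5172
  grad(y) = 5.1032, v = y - alpha*grad = 0.9625
  prox(v) = soft_thresh(0.9625, 0.2109) = 0.7516
Iteration 2: beta = 0.3333, y = 0.7516 + 0.3333*(0.7516 - 1.5172) = 0.4964
  grad(y) = -1.0216, v = y - alpha*grad = 0.6074
  prox(v) = soft_thresh(0.6074, 0.2109) = 0.3966
Iteration 3: beta = 0.5, y = 0.3966 + 0.5*(0.3966 - 0.7516) = 0.2191
  grad(y) = -2.6857, v = y - alpha*grad = 0.511
  prox(v) = soft_thresh(0.511, 0.2109) = 0.3001
f(x_3) = 3*0.3001^2 - 4*0.3001 + 1.94*|0.3001| = -0.348


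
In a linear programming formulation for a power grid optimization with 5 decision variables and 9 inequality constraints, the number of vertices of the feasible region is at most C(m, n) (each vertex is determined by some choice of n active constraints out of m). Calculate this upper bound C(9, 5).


Each vertex corresponds to some choice of n active constraints out of m, so the number of vertices is at most C(m, n) = m! / (n!(m-n)!).
m = 9, n = 5
Numerator: 9 * 8 * 7 * 6 * 5
Denominator: 5! = 120
C(9, 5) = 126


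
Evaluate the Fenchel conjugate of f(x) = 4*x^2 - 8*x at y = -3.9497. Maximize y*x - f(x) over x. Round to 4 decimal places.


f*(y) = sup_x {y*x - a*x^2 - b*x} = sup_x {(y-b)*x - a*x^2}
FOC: (y - b) - 2a*x = 0 => x* = (y - b)/(2a)
x* = (-3.9497 + 8)/(2*4) = 0.5063
f*(-3.9497) = (y-b)^2/(4a) = (-3.9497 + 8)^2/(4*4)
= 16.4049/16 = 1.0253


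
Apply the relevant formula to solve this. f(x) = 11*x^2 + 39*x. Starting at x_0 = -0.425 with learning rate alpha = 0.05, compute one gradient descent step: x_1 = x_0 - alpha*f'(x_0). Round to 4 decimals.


We compute the gradient at x_0 and apply the update.
f'(x) = 22*x + 39
f'(-0.425) = 22*-0.425 + 39 = 29.65
x_1 = -0.425 - 0.05*29.65 = -1.9075


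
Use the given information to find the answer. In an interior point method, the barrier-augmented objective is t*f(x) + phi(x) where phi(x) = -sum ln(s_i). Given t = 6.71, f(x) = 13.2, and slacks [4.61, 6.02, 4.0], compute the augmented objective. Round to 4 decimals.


Step 1: Compute log-barrier.
ln values: [1.5282, 1.7951, 1.3863]
phi = -(1.5282 + 1.7951 + 1.3863) = -4.7096
Step 2: Compute augmented objective.
t*f(x) = 6.71*13.2 = 88.572
Total = 88.572 - 4.7096 = 83.8624


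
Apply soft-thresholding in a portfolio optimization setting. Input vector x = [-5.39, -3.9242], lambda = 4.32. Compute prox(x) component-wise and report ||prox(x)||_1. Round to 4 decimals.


Soft-thresholding with lambda = 4.32:
prox(-5.39) = sign(-5.39)*max(|-5.39| - 4.32, 0) = -1.07
prox(-3.9242) = sign(-3.9242)*max(|-3.9242| - 4.32, 0) = 0.0
prox(x) = [-1.07, 0.0]
||prox(x)||_1 = 1.07 + 0.0 = 1.07


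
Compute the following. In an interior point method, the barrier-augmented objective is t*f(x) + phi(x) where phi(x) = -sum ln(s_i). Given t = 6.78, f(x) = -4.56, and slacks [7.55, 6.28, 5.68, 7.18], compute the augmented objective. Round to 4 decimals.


Step 1: Compute log-barrier.
ln values: [2.0215, 1.8374, 1.737, 1.9713]
phi = -(2.0215 + 1.8374 + 1.737 + 1.9713) = -7.5672
Step 2: Compute augmented objective.
t*f(x) = 6.78*-4.56 = -30.9168
Total = -30.9168 - 7.5672 = -38.484


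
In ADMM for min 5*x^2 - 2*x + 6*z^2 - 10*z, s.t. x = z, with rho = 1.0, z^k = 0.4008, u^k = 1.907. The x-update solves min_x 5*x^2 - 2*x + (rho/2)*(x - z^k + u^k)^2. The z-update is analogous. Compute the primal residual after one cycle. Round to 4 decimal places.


ADMM iteration with rho = 1.0, z^k = 0.4008, u^k = 1.907
Step 1: x-update.
Minimize 5*x^2 - 2*x + (1.0/2)*(x - 0.4008 + 1.907)^2
FOC: (2*5 + 1.0)*x = 2 + 1.0*(0.4008 - 1.907)
x^{k+1} = 0.0449
Step 2: z-update.
Minimize 6*z^2 - 10*z + (1.0/2)*(0.0449 - z + 1.907)^2
FOC: (2*6 + 1.0)*z = 10 + 1.0*(0.0449 + 1.907)
z^{k+1} = 0.9194
Step 3: u-update.
u^{k+1} = 1.907 + 0.0449 - 0.9194 = 1.0325
Step 4: Primal residual = |0.0449 - 0.9194| = 0.8745


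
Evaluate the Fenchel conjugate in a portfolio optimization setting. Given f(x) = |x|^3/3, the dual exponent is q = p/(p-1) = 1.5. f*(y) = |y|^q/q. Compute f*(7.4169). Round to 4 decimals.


The conjugate exponent q satisfies 1/p + 1/q = 1.
p = 3, so q = 3/(3 - 1) = 1.5
|y|^q = 7.4169^1.5 = 20.1992
f*(7.4169) = 20.1992 / 1.5 = 13.4661


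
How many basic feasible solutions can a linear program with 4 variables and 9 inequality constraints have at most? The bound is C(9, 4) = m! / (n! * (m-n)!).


Each vertex corresponds to some choice of n active constraints out of m, so the number of vertices is at most C(m, n) = m! / (n!(m-n)!).
m = 9, n = 4
Numerator: 9 * 8 * 7 * 6
Denominator: 4! = 24
C(9, 4) = 126


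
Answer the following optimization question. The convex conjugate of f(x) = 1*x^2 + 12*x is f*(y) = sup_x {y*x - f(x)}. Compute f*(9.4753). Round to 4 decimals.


f*(y) = sup_x {y*x - a*x^2 - b*x} = sup_x {(y-b)*x - a*x^2}
FOC: (y - b) - 2a*x = 0 => x* = (y - b)/(2a)
x* = (9.4753 - 12)/(2*1) = -1.2624
f*(9.4753) = (y-b)^2/(4a) = (9.4753 - 12)^2/(4*1)
= 6.3741/4 = 1.5935


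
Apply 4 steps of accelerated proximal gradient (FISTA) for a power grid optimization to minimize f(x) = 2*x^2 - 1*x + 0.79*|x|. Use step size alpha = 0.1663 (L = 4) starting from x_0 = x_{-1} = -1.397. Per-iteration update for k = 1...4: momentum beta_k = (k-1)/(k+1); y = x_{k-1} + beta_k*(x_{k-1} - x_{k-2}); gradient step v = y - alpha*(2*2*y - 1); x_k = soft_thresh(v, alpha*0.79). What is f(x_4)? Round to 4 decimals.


FISTA on f(x) = 2*x^2 - 1*x + 0.79*|x|
L = 4, alpha = 0.1663
Iteration 1: beta = 0.0, y = -1.397 + 0.0*(-1.397 + 1.397) = -1.397
  grad(y) = -6.588, v = y - alpha*grad = -0.3014
  prox(v) = soft_thresh(-0.3014, 0.1314) = -0.17
Iteration 2: beta = 0.3333, y = -0.17 + 0.3333*(-0.17 + 1.397) = 0.2389
  grad(y) = -0.0442, v = y - alpha*grad = 0.2463
  prox(v) = soft_thresh(0.2463, 0.1314) = 0.1149
Iteration 3: beta = 0.5, y = 0.1149 + 0.5*(0.1149 + 0.17) = 0.2574
  grad(y) = 0.0296, v = y - alpha*grad = 0.2525
  prox(v) = soft_thresh(0.2525, 0.1314) = 0.1211
Iteration 4: beta = 0.6, y = 0.1211 + 0.6*(0.1211 - 0.1149) = 0.1248
  grad(y) = -0.5008, v = y - alpha*grad = 0.2081
  prox(v) = soft_thresh(0.2081, 0.1314) = 0.0767
f(x_4) = 2*0.0767^2 - 1*0.0767 + 0.79*|0.0767| = -0.0043


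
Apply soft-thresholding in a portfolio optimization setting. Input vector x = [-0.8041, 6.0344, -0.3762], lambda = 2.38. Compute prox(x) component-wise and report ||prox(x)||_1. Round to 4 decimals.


Soft-thresholding with lambda = 2.38:
prox(-0.8041) = sign(-0.8041)*max(|-0.8041| - 2.38, 0) = 0.0
prox(6.0344) = sign(6.0344)*max(|6.0344| - 2.38, 0) = 3.6544
prox(-0.3762) = sign(-0.3762)*max(|-0.3762| - 2.38, 0) = 0.0
prox(x) = [0.0, 3.6544, 0.0]
||prox(x)||_1 = 0.0 + 3.6544 + 0.0 = 3.6544


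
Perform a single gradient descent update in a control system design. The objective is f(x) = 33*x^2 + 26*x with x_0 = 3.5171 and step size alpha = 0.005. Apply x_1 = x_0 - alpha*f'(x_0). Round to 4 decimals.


We compute the gradient at x_0 and apply the update.
f'(x) = 66*x + 26
f'(3.5171) = 66*3.5171 + 26 = 258.1286
x_1 = 3.5171 - 0.005*258.1286 = 2.2265


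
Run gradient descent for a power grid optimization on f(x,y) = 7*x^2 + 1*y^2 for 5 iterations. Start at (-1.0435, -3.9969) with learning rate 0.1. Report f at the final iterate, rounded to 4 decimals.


Gradient descent on f(x,y) = 7*x^2 + 1*y^2.
Starting point: (-1.0435, -3.9969), alpha = 0.1
Step 1: grad_x = 2*7*-1.0435 = -14.609, grad_y = 2*1*-3.9969 = -7.9938
  x_1 = -1.0435 - 0.1*-14.609 = 0.4174
  y_1 = -3.9969 - 0.1*-7.9938 = -3.1975
Step 2: grad_x = 2*7*0.4174 = 5.8436, grad_y = 2*1*-3.1975 = -6.395
  x_2 = 0.4174 - 0.1*5.8436 = -0.167
  y_2 = -3.1975 - 0.1*-6.395 = -2.558
Step 3: grad_x = 2*7*-0.167 = -2.3374, grad_y = 2*1*-2.558 = -5.116
  x_3 = -0.167 - 0.1*-2.3374 = 0.0668
  y_3 = -2.558 - 0.1*-5.116 = -2.0464
Step 4: grad_x = 2*7*0.0668 = 0.935, grad_y = 2*1*-2.0464 = -4.0928
  x_4 = 0.0668 - 0.1*0.935 = -0.0267
  y_4 = -2.0464 - 0.1*-4.0928 = -1.6371
Step 5: grad_x = 2*7*-0.0267 = -0.374, grad_y = 2*1*-1.6371 = -3.2743
  x_5 = -0.0267 - 0.1*-0.374 = 0.0107
  y_5 = -1.6371 - 0.1*-3.2743 = -1.3097
f(0.0107, -1.3097) = 7*0.0107^2 + 1*(-1.3097)^2 = 1.7161


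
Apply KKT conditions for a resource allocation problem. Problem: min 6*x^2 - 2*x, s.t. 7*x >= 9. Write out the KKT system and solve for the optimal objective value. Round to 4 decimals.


Step 1: Try lambda = 0 (constraint inactive).
x_unc = 2/(2*6) = 0.1667
Check: 7*0.1667 = 1.1669 < 9 -- violated!
Step 2: Constraint must be active: 7*x = 9
x* = 9/7 = 1.2857 (rounded; the exact value 9/7 is used below)
lambda = (2*6*(9/7) - 2)/7 = 1.9184
Step 3: Compute optimal value.
f(x*) = 6*(9/7)^2 - 2*(9/7) = 7.3469


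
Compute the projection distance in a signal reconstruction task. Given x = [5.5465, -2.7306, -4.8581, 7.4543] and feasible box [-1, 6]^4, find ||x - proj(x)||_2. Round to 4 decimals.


Project each component onto [-1, 6].
clip(5.5465) = 5.5465, clip(-2.7306) = -1.0, clip(-4.8581) = -1.0, clip(7.4543) = 6.0
Projection = [5.5465, -1.0, -1.0, 6.0]
Squared diffs: [0.0, 2.995, 14.8849, 2.115]
Distance = sqrt(19.9949) = 4.4716


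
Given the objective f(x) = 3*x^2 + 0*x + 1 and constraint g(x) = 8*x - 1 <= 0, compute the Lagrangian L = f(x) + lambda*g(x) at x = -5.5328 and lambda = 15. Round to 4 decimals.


Step 1: Evaluate f(x).
f(-5.5328) = 3*(-5.5328)^2 + 0*(-5.5328) + 1 = 92.8356
Step 2: Evaluate g(x).
g(-5.5328) = 8*-5.5328 - 1 = -45.2624
Step 3: Compute Lagrangian.
L = 92.8356 + 15*-45.2624 = -586.1004


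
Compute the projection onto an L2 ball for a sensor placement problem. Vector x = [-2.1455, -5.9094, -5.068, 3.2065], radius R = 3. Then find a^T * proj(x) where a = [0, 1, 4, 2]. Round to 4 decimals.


Step 1: Compute ||x|| (intermediates to 6 decimals).
||x|| = sqrt((-2.1455)^2 + (-5.9094)^2 + (-5.068)^2 + 3.2065^2) = 8.688524
Step 2: Project.
Since ||x|| > R, scale = R/||x|| = 3/8.688524 = 0.345283, proj(x) = scale * x
proj(x) = [-0.740805, -2.040415, -1.749894, 1.10715]
Step 3: Dot product.
a^T * proj(x) = 0*(-0.740805) + 1*(-2.040415) + 4*(-1.749894) + 2*1.10715 = -6.8257


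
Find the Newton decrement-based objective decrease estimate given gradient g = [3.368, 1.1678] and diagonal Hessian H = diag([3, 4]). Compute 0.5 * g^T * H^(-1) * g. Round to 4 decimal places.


Step 1: H is diagonal, so H^(-1) * g = [1.1227, 0.292].
Step 2: g^T H^(-1) g = sum_i g_i^2 / H_ii
  = (3.368)^2/3 + (1.1678)^2/4
  = 3.7811 + 0.3409 = 4.1221
Step 3: Objective decrease = 0.5 * g^T H^(-1) g = 2.061


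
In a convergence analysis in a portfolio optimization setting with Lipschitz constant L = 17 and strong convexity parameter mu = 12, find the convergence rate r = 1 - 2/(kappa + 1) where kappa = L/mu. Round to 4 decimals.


Step 1: Compute the condition number.
kappa = L/mu = 17/12 = 1.4167
Step 2: Compute the convergence rate.
r = 1 - 2/(kappa + 1) = 1 - 2*mu/(L + mu) = (L - mu)/(L + mu) = 5/29 = 0.1724


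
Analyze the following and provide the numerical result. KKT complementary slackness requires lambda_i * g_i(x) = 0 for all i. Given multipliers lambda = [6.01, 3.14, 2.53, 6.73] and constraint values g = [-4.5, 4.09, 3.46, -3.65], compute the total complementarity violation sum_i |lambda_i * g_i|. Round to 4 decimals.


KKT complementary slackness check:
lambda_1 * g_1 = 6.01 * -4.5 = -27.045
lambda_2 * g_2 = 3.14 * 4.09 = 12.8426
lambda_3 * g_3 = 2.53 * 3.46 = 8.7538
lambda_4 * g_4 = 6.73 * -3.65 = -24.5645
Total violation = 27.045 + 12.8426 + 8.7538 + 24.5645 = 73.2059


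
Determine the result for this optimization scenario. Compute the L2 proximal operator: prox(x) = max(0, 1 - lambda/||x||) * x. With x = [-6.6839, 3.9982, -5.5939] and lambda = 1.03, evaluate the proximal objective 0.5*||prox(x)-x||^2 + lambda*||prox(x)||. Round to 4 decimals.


Step 1: Compute ||x||.
||x|| = 9.5892
Step 2: Compute scaling factor.
scale = max(0, 1 - 1.03/9.5892) = 0.8926
Step 3: prox(x) = [-5.966, 3.5687, -4.993]
||prox(x)|| = 8.5592
Step 4: Proximal objective.
0.5*||prox-x||^2 = 0.5305
lambda*||prox|| = 8.816
Total = 9.3464


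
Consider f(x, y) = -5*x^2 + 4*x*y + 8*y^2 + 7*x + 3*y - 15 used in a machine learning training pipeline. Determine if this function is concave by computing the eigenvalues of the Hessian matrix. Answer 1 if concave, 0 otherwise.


The Hessian of f(x,y) = -5*x^2 + 4*x*y + 8*y^2 + 7*x + 3*y - 15 is:
H = [[-10, 4], [4, 16]]
Trace = -10 + 16 = 6
Determinant = -10*16 - (4)^2 = -176
Discriminant = (6)^2 - 4*-176 = 740.0
Eigenvalues: lambda_1 = -10.6015, lambda_2 = 16.6015
The function is not concave.

0


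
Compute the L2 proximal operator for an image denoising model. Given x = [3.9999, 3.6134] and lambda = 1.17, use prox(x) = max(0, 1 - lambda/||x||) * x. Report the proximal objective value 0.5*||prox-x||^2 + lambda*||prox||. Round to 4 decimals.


Step 1: Compute ||x||.
||x|| = 5.3903
Step 2: Compute scaling factor.
scale = max(0, 1 - 1.17/5.3903) = 0.7829
Step 3: prox(x) = [3.1317, 2.8291]
||prox(x)|| = 4.2203
Step 4: Proximal objective.
0.5*||prox-x||^2 = 0.6845
lambda*||prox|| = 4.9378
Total = 5.6223


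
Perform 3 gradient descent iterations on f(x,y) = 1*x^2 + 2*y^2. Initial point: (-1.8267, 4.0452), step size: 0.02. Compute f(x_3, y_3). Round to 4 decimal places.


Gradient descent on f(x,y) = 1*x^2 + 2*y^2.
Starting point: (-1.8267, 4.0452), alpha = 0.02
Step 1: grad_x = 2*1*-1.8267 = -3.6534, grad_y = 2*2*4.0452 = 16.1808
  x_1 = -1.8267 - 0.02*-3.6534 = -1.7536
  y_1 = 4.0452 - 0.02*16.1808 = 3.7216
Step 2: grad_x = 2*1*-1.7536 = -3.5073, grad_y = 2*2*3.7216 = 14.8863
  x_2 = -1.7536 - 0.02*-3.5073 = -1.6835
  y_2 = 3.7216 - 0.02*14.8863 = 3.4239
Step 3: grad_x = 2*1*-1.6835 = -3.367, grad_y = 2*2*3.4239 = 13.6954
  x_3 = -1.6835 - 0.02*-3.367 = -1.6161
  y_3 = 3.4239 - 0.02*13.6954 = 3.1499
f(-1.6161, 3.1499) = 1*(-1.6161)^2 + 2*3.1499^2 = 22.4563


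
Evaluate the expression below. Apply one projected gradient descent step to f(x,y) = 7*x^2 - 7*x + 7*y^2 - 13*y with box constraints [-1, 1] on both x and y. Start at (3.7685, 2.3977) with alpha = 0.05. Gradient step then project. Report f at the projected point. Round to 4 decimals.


Step 1: Compute gradient at (3.7685, 2.3977).
grad_x = 2*7*3.7685 - 7 = 45.759
grad_y = 2*7*2.3977 - 13 = 20.5678
Step 2: Gradient step.
x_raw = 3.7685 - 0.05*45.759 = 1.4806
y_raw = 2.3977 - 0.05*20.5678 = 1.3693
Step 3: Project onto [-1, 1].
x_proj = clip(1.4806) = 1.0
y_proj = clip(1.3693) = 1.0
Step 4: Evaluate f.
f(1.0, 1.0) = -6.0


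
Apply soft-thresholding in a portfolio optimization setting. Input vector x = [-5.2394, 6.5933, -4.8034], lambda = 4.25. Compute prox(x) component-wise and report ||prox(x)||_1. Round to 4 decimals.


Soft-thresholding with lambda = 4.25:
prox(-5.2394) = sign(-5.2394)*max(|-5.2394| - 4.25, 0) = -0.9894
prox(6.5933) = sign(6.5933)*max(|6.5933| - 4.25, 0) = 2.3433
prox(-4.8034) = sign(-4.8034)*max(|-4.8034| - 4.25, 0) = -0.5534
prox(x) = [-0.9894, 2.3433, -0.5534]
||prox(x)||_1 = 0.9894 + 2.3433 + 0.5534 = 3.8861


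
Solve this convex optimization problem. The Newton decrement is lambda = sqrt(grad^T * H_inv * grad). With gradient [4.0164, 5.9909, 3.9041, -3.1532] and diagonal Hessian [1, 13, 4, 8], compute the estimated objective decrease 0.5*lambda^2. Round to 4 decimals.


Step 1: H is diagonal, so H^(-1) * g = [4.0164, 0.4608, 0.976, -0.3942].
Step 2: g^T H^(-1) g = sum_i g_i^2 / H_ii
  = (4.0164)^2/1 + (5.9909)^2/13 + (3.9041)^2/4 + (-3.1532)^2/8
  = 16.1315 + 2.7608 + 3.8105 + 1.2428 = 23.9456
Step 3: Objective decrease = 0.5 * g^T H^(-1) g = 11.9728


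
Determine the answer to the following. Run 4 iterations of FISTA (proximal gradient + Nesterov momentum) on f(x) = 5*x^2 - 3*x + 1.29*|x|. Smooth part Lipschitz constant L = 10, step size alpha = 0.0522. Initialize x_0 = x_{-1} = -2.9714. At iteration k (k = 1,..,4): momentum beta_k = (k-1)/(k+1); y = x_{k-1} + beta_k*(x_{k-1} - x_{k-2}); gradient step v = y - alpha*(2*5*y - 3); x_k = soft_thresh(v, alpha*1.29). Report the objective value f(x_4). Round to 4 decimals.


FISTA on f(x) = 5*x^2 - 3*x + 1.29*|x|
L = 10, alpha = 0.0522
Iteration 1: beta = 0.0, y = -2.9714 + 0.0*(-2.9714 + 2.9714) = -2.9714
  grad(y) = -32.714, v = y - alpha*grad = -1.2637
  prox(v) = soft_thresh(-1.2637, 0.0673) = -1.1964
Iteration 2: beta = 0.3333, y = -1.1964 + 0.3333*(-1.1964 + 2.9714) = -0.6047
  grad(y) = -9.0472, v = y - alpha*grad = -0.1325
  prox(v) = soft_thresh(-0.1325, 0.0673) = -0.0651
Iteration 3: beta = 0.5, y = -0.0651 + 0.5*(-0.0651 + 1.1964) = 0.5005
  grad(y) = 2.0052, v = y - alpha*grad = 0.3958
  prox(v) = soft_thresh(0.3958, 0.0673) = 0.3285
Iteration 4: beta = 0.6, y = 0.3285 + 0.6*(0.3285 + 0.0651) = 0.5647
  grad(y) = 2.6469, v = y - alpha*grad = 0.4265
  prox(v) = soft_thresh(0.4265, 0.0673) = 0.3592
f(x_4) = 5*0.3592^2 - 3*0.3592 + 1.29*|0.3592| = 0.0309


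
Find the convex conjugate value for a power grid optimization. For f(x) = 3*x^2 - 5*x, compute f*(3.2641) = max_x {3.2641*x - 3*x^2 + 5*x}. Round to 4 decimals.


f*(y) = sup_x {y*x - a*x^2 - b*x} = sup_x {(y-b)*x - a*x^2}
FOC: (y - b) - 2a*x = 0 => x* = (y - b)/(2a)
x* = (3.2641 + 5)/(2*3) = 1.3774
f*(3.2641) = (y-b)^2/(4a) = (3.2641 + 5)^2/(4*3)
= 68.2953/12 = 5.6913


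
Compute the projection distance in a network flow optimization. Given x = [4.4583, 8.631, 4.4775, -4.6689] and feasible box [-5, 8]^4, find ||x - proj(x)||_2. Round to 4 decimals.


Project each component onto [-5, 8].
clip(4.4583) = 4.4583, clip(8.631) = 8.0, clip(4.4775) = 4.4775, clip(-4.6689) = -4.6689
Projection = [4.4583, 8.0, 4.4775, -4.6689]
Squared diffs: [0.0, 0.3982, 0.0, 0.0]
Distance = sqrt(0.3982) = 0.631


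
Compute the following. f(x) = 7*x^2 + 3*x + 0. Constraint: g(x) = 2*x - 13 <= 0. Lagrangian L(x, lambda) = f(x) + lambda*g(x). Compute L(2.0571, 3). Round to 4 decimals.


Step 1: Evaluate f(x).
f(2.0571) = 7*2.0571^2 + 3*2.0571 + 0 = 35.7929
Step 2: Evaluate g(x).
g(2.0571) = 2*2.0571 - 13 = -8.8858
Step 3: Compute Lagrangian.
L = 35.7929 + 3*-8.8858 = 9.1355


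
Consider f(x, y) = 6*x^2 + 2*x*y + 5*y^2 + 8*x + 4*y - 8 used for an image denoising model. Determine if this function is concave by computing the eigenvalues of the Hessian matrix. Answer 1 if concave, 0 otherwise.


The Hessian of f(x,y) = 6*x^2 + 2*x*y + 5*y^2 + 8*x + 4*y - 8 is:
H = [[12, 2], [2, 10]]
Trace = 12 + 10 = 22
Determinant = 12*10 - (2)^2 = 116
Discriminant = (22)^2 - 4*116 = 20.0
Eigenvalues: lambda_1 = 8.7639, lambda_2 = 13.2361
The function is not concave.

0


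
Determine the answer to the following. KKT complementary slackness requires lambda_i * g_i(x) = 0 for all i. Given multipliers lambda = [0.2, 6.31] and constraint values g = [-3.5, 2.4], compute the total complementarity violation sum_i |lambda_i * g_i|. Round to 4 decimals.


KKT complementary slackness check:
lambda_1 * g_1 = 0.2 * -3.5 = -0.7
lambda_2 * g_2 = 6.31 * 2.4 = 15.144
Total violation = 0.7 + 15.144 = 15.844


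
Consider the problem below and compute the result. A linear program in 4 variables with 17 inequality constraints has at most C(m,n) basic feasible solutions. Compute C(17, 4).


Each vertex corresponds to some choice of n active constraints out of m, so the number of vertices is at most C(m, n) = m! / (n!(m-n)!).
m = 17, n = 4
Numerator: 17 * 16 * 15 * 14
Denominator: 4! = 24
C(17, 4) = 2380


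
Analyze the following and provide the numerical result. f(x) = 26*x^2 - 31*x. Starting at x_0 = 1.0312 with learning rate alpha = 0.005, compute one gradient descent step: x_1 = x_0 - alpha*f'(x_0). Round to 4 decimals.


We compute the gradient at x_0 and apply the update.
f'(x) = 52*x - 31
f'(1.0312) = 52*1.0312 - 31 = 22.6224
x_1 = 1.0312 - 0.005*22.6224 = 0.9181


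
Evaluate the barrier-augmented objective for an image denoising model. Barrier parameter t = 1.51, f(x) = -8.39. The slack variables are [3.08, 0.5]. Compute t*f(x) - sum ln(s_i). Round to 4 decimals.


Step 1: Compute log-barrier.
ln values: [1.1249, -0.6931]
phi = -(1.1249 - 0.6931) = -0.4318
Step 2: Compute augmented objective.
t*f(x) = 1.51*-8.39 = -12.6689
Total = -12.6689 - 0.4318 = -13.1007


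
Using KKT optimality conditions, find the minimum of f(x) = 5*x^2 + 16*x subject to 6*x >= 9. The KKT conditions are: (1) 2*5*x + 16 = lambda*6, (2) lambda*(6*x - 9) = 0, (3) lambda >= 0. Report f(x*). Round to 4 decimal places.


Step 1: Try lambda = 0 (constraint inactive).
x_unc = -16/(2*5) = -1.6
Check: 6*-1.6 = -9.6 < 9 -- violated!
Step 2: Constraint must be active: 6*x = 9
x* = 9/6 = 1.5
lambda = (2*5*1.5 + 16)/6 = 5.1667
Step 3: Compute optimal value.
f(x*) = 5*1.5^2 + 16*1.5 = 35.25


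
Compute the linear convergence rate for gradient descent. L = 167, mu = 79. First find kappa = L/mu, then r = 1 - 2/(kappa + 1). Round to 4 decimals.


Step 1: Compute the condition number.
kappa = L/mu = 167/79 = 2.1139
Step 2: Compute the convergence rate.
r = 1 - 2/(kappa + 1) = 1 - 2*mu/(L + mu) = (L - mu)/(L + mu) = 88/246 = 0.3577


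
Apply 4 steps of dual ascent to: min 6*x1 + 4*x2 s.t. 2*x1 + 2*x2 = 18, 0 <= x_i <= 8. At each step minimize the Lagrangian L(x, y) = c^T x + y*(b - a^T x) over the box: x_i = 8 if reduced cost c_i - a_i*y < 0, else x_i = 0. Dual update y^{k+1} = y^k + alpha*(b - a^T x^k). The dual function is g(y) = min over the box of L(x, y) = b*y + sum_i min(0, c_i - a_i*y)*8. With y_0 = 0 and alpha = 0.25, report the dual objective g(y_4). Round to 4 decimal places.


Dual ascent for LP: min 6*x1 + 4*x2, 2*x1 + 2*x2 = 18, 0 <= x_i <= 8
Step 1: y^k = 0.0, reduced costs: (6.0, 4.0)
  x^k = (0.0, 0.0), subgradient = b - a^T x = 18.0
  y^{k+1} = 0.0 + 0.25*18.0 = 4.5
Step 2: y^k = 4.5, reduced costs: (-3.0, -5.0)
  x^k = (8.0, 8.0), subgradient = b - a^T x = -14.0
  y^{k+1} = 4.5 + 0.25*-14.0 = 1.0
Step 3: y^k = 1.0, reduced costs: (4.0, 2.0)
  x^k = (0.0, 0.0), subgradient = b - a^T x = 18.0
  y^{k+1} = 1.0 + 0.25*18.0 = 5.5
Step 4: y^k = 5.5, reduced costs: (-5.0, -7.0)
  x^k = (8.0, 8.0), subgradient = b - a^T x = -14.0
  y^{k+1} = 5.5 + 0.25*-14.0 = 2.0
Dual objective at y_4 = 2.0: reduced costs (2.0, 0.0), box minimizer x = (0.0, 0.0)
g(y_4) = b*y + (c1 - a1*y)*x1 + (c2 - a2*y)*x2 = 18*2.0 + 2.0*0.0 + 0.0*0.0 = 36.0 + 0.0 + 0.0 = 36.0


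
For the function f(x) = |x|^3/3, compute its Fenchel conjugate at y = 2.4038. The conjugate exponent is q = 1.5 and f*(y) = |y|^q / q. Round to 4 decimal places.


The conjugate exponent q satisfies 1/p + 1/q = 1.
p = 3, so q = 3/(3 - 1) = 1.5
|y|^q = 2.4038^1.5 = 3.7269
f*(2.4038) = 3.7269 / 1.5 = 2.4846


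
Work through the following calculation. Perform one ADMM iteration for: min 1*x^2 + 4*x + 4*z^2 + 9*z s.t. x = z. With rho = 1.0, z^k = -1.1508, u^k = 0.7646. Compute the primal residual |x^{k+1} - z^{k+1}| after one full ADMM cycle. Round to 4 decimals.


ADMM iteration with rho = 1.0, z^k = -1.1508, u^k = 0.7646
Step 1: x-update.
Minimize 1*x^2 + 4*x + (1.0/2)*(x + 1.1508 + 0.7646)^2
FOC: (2*1 + 1.0)*x = -4 + 1.0*(-1.1508 - 0.7646)
x^{k+1} = -1.9718
Step 2: z-update.
Minimize 4*z^2 + 9*z + (1.0/2)*(-1.9718 - z + 0.7646)^2
FOC: (2*4 + 1.0)*z = -9 + 1.0*(-1.9718 + 0.7646)
z^{k+1} = -1.1341
Step 3: u-update.
u^{k+1} = 0.7646 - 1.9718 + 1.1341 = -0.0731
Step 4: Primal residual = |-1.9718 + 1.1341| = 0.8377


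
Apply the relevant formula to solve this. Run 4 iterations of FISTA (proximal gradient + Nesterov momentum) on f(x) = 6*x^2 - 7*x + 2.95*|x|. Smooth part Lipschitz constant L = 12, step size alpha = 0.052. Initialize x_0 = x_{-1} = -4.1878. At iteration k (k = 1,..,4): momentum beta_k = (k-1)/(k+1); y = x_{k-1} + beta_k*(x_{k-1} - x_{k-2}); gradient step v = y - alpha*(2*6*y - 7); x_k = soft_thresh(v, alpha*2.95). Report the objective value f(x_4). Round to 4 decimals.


FISTA on f(x) = 6*x^2 - 7*x + 2.95*|x|
L = 12, alpha = 0.052
Iteration 1: beta = 0.0, y = -4.1878 + 0.0*(-4.1878 + 4.1878) = -4.1878
  grad(y) = -57.2536, v = y - alpha*grad = -1.2106
  prox(v) = soft_thresh(-1.2106, 0.1534) = -1.0572
Iteration 2: beta = 0.3333, y = -1.0572 + 0.3333*(-1.0572 + 4.1878) = -0.0137
  grad(y) = -7.1642, v = y - alpha*grad = 0.3589
  prox(v) = soft_thresh(0.3589, 0.1534) = 0.2055
Iteration 3: beta = 0.5, y = 0.2055 + 0.5*(0.2055 + 1.0572) = 0.8368
  grad(y) = 3.0415, v = y - alpha*grad = 0.6786
  prox(v) = soft_thresh(0.6786, 0.1534) = 0.5252
Iteration 4: beta = 0.6, y = 0.5252 + 0.6*(0.5252 - 0.2055) = 0.7171
  grad(y) = 1.6052, v = y - alpha*grad = 0.6336
  prox(v) = soft_thresh(0.6336, 0.1534) = 0.4802
f(x_4) = 6*0.4802^2 - 7*0.4802 + 2.95*|0.4802| = -0.5612


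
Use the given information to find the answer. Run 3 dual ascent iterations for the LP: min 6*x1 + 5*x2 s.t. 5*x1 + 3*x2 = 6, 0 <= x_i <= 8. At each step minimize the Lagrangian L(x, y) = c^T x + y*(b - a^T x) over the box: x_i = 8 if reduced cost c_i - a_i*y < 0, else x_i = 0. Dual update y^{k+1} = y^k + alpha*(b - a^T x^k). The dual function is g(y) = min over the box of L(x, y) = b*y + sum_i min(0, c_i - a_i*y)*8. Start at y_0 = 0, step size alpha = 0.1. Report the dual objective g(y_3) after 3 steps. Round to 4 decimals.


Dual ascent for LP: min 6*x1 + 5*x2, 5*x1 + 3*x2 = 6, 0 <= x_i <= 8
Step 1: y^k = 0.0, reduced costs: (6.0, 5.0)
  x^k = (0.0, 0.0), subgradient = b - a^T x = 6.0
  y^{k+1} = 0.0 + 0.1*6.0 = 0.6
Step 2: y^k = 0.6, reduced costs: (3.0, 3.2)
  x^k = (0.0, 0.0), subgradient = b - a^T x = 6.0
  y^{k+1} = 0.6 + 0.1*6.0 = 1.2
Step 3: y^k = 1.2, reduced costs: (0.0, 1.4)
  x^k = (0.0, 0.0), subgradient = b - a^T x = 6.0
  y^{k+1} = 1.2 + 0.1*6.0 = 1.8
Dual objective at y_3 = 1.8: reduced costs (-3.0, -0.4), box minimizer x = (8.0, 8.0)
g(y_3) = b*y + (c1 - a1*y)*x1 + (c2 - a2*y)*x2 = 6*1.8 + (-3.0)*8.0 + (-0.4)*8.0 = 10.8 - 24.0 - 3.2 = -16.4


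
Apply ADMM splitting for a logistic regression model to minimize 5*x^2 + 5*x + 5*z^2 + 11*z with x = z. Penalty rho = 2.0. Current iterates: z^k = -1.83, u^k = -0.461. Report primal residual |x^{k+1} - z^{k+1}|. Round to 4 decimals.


ADMM iteration with rho = 2.0, z^k = -1.83, u^k = -0.461
Step 1: x-update.
Minimize 5*x^2 + 5*x + (2.0/2)*(x + 1.83 - 0.461)^2
FOC: (2*5 + 2.0)*x = -5 + 2.0*(-1.83 + 0.461)
x^{k+1} = -0.6448
Step 2: z-update.
Minimize 5*z^2 + 11*z + (2.0/2)*(-0.6448 - z - 0.461)^2
FOC: (2*5 + 2.0)*z = -11 + 2.0*(-0.6448 - 0.461)
z^{k+1} = -1.101
Step 3: u-update.
u^{k+1} = -0.461 - 0.6448 + 1.101 = -0.0049
Step 4: Primal residual = |-0.6448 + 1.101| = 0.4561


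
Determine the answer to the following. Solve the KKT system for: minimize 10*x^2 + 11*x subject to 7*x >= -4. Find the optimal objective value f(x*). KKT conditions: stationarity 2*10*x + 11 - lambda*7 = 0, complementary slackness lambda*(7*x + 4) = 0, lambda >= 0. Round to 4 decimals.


Step 1: Try lambda = 0 (constraint inactive).
Stationarity: 2*10*x + 11 = 0
x* = -11/(2*10) = -0.55
Check constraint: 7*-0.55 = -3.85 >= -4 -- satisfied.
Step 2: Compute optimal value.
f(x*) = 10*(-0.55)^2 + 11*(-0.55) = -3.025


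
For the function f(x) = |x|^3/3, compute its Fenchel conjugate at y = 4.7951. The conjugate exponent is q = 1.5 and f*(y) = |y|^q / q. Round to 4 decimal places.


The conjugate exponent q satisfies 1/p + 1/q = 1.
p = 3, so q = 3/(3 - 1) = 1.5
|y|^q = 4.7951^1.5 = 10.5002
f*(4.7951) = 10.5002 / 1.5 = 7.0001


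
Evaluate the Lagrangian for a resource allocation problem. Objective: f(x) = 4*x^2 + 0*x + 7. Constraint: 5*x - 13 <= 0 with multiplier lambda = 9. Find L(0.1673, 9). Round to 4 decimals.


Step 1: Evaluate f(x).
f(0.1673) = 4*0.1673^2 + 0*0.1673 + 7 = 7.112
Step 2: Evaluate g(x).
g(0.1673) = 5*0.1673 - 13 = -12.1635
Step 3: Compute Lagrangian.
L = 7.112 + 9*-12.1635 = -102.3595


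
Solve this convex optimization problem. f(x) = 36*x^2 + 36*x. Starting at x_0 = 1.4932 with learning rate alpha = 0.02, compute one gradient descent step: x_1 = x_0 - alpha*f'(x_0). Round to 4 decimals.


We compute the gradient at x_0 and apply the update.
f'(x) = 72*x + 36
f'(1.4932) = 72*1.4932 + 36 = 143.5104
x_1 = 1.4932 - 0.02*143.5104 = -1.377


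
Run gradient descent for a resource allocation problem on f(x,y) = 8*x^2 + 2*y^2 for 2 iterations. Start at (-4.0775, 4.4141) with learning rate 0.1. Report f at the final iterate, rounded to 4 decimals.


Gradient descent on f(x,y) = 8*x^2 + 2*y^2.
Starting point: (-4.0775, 4.4141), alpha = 0.1
Step 1: grad_x = 2*8*-4.0775 = -65.24, grad_y = 2*2*4.4141 = 17.6564
  x_1 = -4.0775 - 0.1*-65.24 = 2.4465
  y_1 = 4.4141 - 0.1*17.6564 = 2.6485
Step 2: grad_x = 2*8*2.4465 = 39.144, grad_y = 2*2*2.6485 = 10.5938
  x_2 = 2.4465 - 0.1*39.144 = -1.4679
  y_2 = 2.6485 - 0.1*10.5938 = 1.5891
f(-1.4679, 1.5891) = 8*(-1.4679)^2 + 2*1.5891^2 = 22.2882


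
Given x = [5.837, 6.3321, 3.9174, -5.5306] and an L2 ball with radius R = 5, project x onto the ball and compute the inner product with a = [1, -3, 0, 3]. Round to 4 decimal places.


Step 1: Compute ||x|| (intermediates to 6 decimals).
||x|| = sqrt(5.837^2 + 6.3321^2 + 3.9174^2 + (-5.5306)^2) = 10.958997
Step 2: Project.
Since ||x|| > R, scale = R/||x|| = 5/10.958997 = 0.456246, proj(x) = scale * x
proj(x) = [2.663108, 2.888995, 1.787298, -2.523314]
Step 3: Dot product.
a^T * proj(x) = 1*2.663108 - 3*2.888995 + 0*1.787298 + 3*(-2.523314) = -13.5738


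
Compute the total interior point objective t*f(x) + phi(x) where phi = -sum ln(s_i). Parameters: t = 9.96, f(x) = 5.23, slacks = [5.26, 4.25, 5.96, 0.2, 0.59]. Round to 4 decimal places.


Step 1: Compute log-barrier.
ln values: [1.6601, 1.4469, 1.7851, -1.6094, -0.5276]
phi = -(1.6601 + 1.4469 + 1.7851 - 1.6094 - 0.5276) = -2.755
Step 2: Compute augmented objective.
t*f(x) = 9.96*5.23 = 52.0908
Total = 52.0908 - 2.755 = 49.3358


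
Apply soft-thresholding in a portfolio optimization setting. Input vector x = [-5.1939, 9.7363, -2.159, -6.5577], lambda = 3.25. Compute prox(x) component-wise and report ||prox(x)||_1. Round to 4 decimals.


Soft-thresholding with lambda = 3.25:
prox(-5.1939) = sign(-5.1939)*max(|-5.1939| - 3.25, 0) = -1.9439
prox(9.7363) = sign(9.7363)*max(|9.7363| - 3.25, 0) = 6.4863
prox(-2.159) = sign(-2.159)*max(|-2.159| - 3.25, 0) = 0.0
prox(-6.5577) = sign(-6.5577)*max(|-6.5577| - 3.25, 0) = -3.3077
prox(x) = [-1.9439, 6.4863, 0.0, -3.3077]
||prox(x)||_1 = 1.9439 + 6.4863 + 0.0 + 3.3077 = 11.7379


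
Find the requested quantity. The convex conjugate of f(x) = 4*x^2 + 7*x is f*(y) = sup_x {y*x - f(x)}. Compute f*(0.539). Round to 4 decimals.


f*(y) = sup_x {y*x - a*x^2 - b*x} = sup_x {(y-b)*x - a*x^2}
FOC: (y - b) - 2a*x = 0 => x* = (y - b)/(2a)
x* = (0.539 - 7)/(2*4) = -0.8076
f*(0.539) = (y-b)^2/(4a) = (0.539 - 7)^2/(4*4)
= 41.7445/16 = 2.609


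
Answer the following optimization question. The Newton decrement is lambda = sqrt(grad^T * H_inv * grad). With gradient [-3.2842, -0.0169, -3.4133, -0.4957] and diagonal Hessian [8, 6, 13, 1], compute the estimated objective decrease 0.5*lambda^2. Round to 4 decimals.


Step 1: H is diagonal, so H^(-1) * g = [-0.4105, -0.0028, -0.2626, -0.4957].
Step 2: g^T H^(-1) g = sum_i g_i^2 / H_ii
  = (-3.2842)^2/8 + (-0.0169)^2/6 + (-3.4133)^2/13 + (-0.4957)^2/1
  = 1.3482 + 0.0 + 0.8962 + 0.2457 = 2.4902
Step 3: Objective decrease = 0.5 * g^T H^(-1) g = 1.2451


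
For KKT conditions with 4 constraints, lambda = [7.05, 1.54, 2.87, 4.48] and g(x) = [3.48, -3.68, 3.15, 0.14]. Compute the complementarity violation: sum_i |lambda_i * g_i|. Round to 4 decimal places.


KKT complementary slackness check:
lambda_1 * g_1 = 7.05 * 3.48 = 24.534
lambda_2 * g_2 = 1.54 * -3.68 = -5.6672
lambda_3 * g_3 = 2.87 * 3.15 = 9.0405
lambda_4 * g_4 = 4.48 * 0.14 = 0.6272
Total violation = 24.534 + 5.6672 + 9.0405 + 0.6272 = 39.8689


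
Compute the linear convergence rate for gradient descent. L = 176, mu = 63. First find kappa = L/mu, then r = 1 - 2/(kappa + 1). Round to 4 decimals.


Step 1: Compute the condition number.
kappa = L/mu = 176/63 = 2.7937
Step 2: Compute the convergence rate.
r = 1 - 2/(kappa + 1) = 1 - 2*mu/(L + mu) = (L - mu)/(L + mu) = 113/239 = 0.4728


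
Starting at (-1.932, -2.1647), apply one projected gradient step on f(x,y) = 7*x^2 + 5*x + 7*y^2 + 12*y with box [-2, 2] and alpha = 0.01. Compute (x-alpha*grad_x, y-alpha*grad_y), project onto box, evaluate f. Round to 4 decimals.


Step 1: Compute gradient at (-1.932, -2.1647).
grad_x = 2*7*-1.932 + 5 = -22.048
grad_y = 2*7*-2.1647 + 12 = -18.3058
Step 2: Gradient step.
x_raw = -1.932 - 0.01*-22.048 = -1.7115
y_raw = -2.1647 - 0.01*-18.3058 = -1.9816
Step 3: Project onto [-2, 2].
x_proj = clip(-1.7115) = -1.7115
y_proj = clip(-1.9816) = -1.9816
Step 4: Evaluate f.
f(-1.7115, -1.9816) = 15.6561


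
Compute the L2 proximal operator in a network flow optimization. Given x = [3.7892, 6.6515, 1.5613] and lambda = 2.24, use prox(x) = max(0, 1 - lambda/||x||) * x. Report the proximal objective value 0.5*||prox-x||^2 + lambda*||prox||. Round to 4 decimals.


Step 1: Compute ||x||.
||x|| = 7.8127
Step 2: Compute scaling factor.
scale = max(0, 1 - 2.24/7.8127) = 0.7133
Step 3: prox(x) = [2.7028, 4.7444, 1.1137]
||prox(x)|| = 5.5727
Step 4: Proximal objective.
0.5*||prox-x||^2 = 2.5088
lambda*||prox|| = 12.4828
Total = 14.9916


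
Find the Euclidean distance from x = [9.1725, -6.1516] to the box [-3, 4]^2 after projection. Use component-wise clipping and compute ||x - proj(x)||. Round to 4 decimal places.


Project each component onto [-3, 4].
clip(9.1725) = 4.0, clip(-6.1516) = -3.0
Projection = [4.0, -3.0]
Squared diffs: [26.7548, 9.9326]
Distance = sqrt(36.6874) = 6.057
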